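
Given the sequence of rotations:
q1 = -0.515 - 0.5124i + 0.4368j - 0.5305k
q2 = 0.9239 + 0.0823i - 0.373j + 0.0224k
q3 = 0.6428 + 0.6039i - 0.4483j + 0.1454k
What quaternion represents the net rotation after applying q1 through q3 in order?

q2 · q1 = -0.2588 - 0.3277i + 0.6278j - 0.6568k
q3 · q2 · q1 = 0.4085 - 0.1638i + 0.8686j - 0.2276k
0.4085 - 0.1638i + 0.8686j - 0.2276k


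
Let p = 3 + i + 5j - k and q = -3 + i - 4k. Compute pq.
-14 - 20i - 12j - 14k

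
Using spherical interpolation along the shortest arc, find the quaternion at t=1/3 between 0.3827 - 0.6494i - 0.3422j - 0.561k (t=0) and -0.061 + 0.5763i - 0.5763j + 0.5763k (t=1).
0.3063 - 0.7047i - 0.027j - 0.6395k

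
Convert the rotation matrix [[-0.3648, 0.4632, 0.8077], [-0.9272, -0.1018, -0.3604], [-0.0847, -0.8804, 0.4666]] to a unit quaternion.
-0.5 + 0.26i - 0.4462j + 0.6952k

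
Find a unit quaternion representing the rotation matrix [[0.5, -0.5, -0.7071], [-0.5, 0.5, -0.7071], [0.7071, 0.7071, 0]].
0.7071 + 0.5i - 0.5j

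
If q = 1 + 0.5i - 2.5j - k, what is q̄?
1 - 0.5i + 2.5j + k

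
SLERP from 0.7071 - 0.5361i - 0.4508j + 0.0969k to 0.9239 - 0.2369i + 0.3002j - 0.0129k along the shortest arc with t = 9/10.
0.9332 - 0.2796i + 0.2258j - 0.0009k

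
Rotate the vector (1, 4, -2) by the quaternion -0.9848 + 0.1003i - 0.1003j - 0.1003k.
(-0.266, 3.581, -2.847)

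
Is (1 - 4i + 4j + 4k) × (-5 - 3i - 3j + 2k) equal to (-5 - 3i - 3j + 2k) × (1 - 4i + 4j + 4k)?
No: pq = -13 + 37i - 27j + 6k ≠ -13 - 3i - 19j - 42k = qp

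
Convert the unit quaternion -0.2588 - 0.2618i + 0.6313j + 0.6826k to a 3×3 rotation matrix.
[[-0.729, 0.0228, -0.6842], [-0.6839, -0.069, 0.7263], [-0.0306, 0.9974, 0.0658]]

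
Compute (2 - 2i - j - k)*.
2 + 2i + j + k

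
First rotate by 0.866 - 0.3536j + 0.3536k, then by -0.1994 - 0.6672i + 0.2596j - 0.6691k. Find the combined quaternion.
0.1557 - 0.7226i + 0.5312j - 0.414k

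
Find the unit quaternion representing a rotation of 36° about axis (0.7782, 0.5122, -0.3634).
0.9511 + 0.2405i + 0.1583j - 0.1123k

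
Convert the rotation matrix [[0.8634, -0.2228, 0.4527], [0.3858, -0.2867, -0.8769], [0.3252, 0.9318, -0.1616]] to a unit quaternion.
0.5948 + 0.7602i + 0.0536j + 0.2558k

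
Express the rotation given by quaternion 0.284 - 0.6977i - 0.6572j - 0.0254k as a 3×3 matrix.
[[0.1349, 0.9315, -0.3378], [0.9026, 0.0251, 0.4297], [0.4087, -0.3629, -0.8374]]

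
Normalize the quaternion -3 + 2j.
-0.8321 + 0.5547j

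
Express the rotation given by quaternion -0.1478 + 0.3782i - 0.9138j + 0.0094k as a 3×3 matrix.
[[-0.6702, -0.6884, 0.2772], [-0.694, 0.7138, 0.0946], [-0.263, -0.129, -0.9561]]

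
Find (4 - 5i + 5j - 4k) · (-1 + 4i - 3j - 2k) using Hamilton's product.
23 - i - 43j - 9k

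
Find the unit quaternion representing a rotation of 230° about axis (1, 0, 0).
-0.4226 + 0.9063i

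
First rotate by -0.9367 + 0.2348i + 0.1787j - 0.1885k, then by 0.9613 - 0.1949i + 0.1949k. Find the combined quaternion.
-0.8179 + 0.3734i + 0.1808j - 0.3986k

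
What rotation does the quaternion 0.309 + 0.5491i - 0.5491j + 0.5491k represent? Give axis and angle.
axis = (√3/3, -√3/3, √3/3), θ = 144°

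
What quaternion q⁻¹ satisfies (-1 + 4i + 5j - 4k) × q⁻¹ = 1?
-0.0172 - 0.069i - 0.0862j + 0.069k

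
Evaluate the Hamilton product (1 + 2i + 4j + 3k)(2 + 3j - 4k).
2 - 21i + 19j + 8k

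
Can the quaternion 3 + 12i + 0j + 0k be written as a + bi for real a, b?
Yes. The quaternion 3 + 12i has j- and k-coefficients y = z = 0, so it lies in the complex subalgebra spanned by 1 and i.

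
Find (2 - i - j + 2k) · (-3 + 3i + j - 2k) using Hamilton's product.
2 + 9i + 9j - 8k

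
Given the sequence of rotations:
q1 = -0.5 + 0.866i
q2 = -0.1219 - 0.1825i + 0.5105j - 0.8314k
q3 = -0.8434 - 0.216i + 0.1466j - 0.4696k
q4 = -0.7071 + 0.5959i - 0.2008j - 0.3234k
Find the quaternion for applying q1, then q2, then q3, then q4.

q2 · q1 = 0.219 - 0.0143i - 0.9752j - 0.0264k
q3 · q2 · q1 = -0.0572 - 0.4971i + 0.8556j + 0.1322k
q4 · q3 · q2 · q1 = 0.5512 + 0.5676i - 0.5115j + 0.3351k
0.5512 + 0.5676i - 0.5115j + 0.3351k


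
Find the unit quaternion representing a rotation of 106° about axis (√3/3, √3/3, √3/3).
0.6018 + 0.4611i + 0.4611j + 0.4611k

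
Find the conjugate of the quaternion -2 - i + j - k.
-2 + i - j + k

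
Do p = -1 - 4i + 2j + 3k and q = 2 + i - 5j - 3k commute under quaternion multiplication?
No: pq = 21 + 27k ≠ 21 - 18i + 18j - 9k = qp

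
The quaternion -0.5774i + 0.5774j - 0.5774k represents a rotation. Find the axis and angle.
axis = (-√3/3, √3/3, -√3/3), θ = π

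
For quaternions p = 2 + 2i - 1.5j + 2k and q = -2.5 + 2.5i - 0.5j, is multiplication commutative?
No: pq = -10.75 + i + 7.75j - 2.25k ≠ -10.75 - i - 2.25j - 7.75k = qp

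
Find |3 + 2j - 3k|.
√22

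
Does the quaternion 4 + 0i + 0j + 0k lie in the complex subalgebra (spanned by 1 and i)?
Yes. The quaternion 4 has j- and k-coefficients y = z = 0, so it lies in the complex subalgebra spanned by 1 and i.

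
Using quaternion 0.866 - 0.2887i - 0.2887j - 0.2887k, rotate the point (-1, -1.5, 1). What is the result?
(-2, 0, 0.5)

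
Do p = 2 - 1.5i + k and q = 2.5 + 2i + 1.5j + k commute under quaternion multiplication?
No: pq = 7 - 1.25i + 6.5j + 2.25k ≠ 7 + 1.75i - 0.5j + 6.75k = qp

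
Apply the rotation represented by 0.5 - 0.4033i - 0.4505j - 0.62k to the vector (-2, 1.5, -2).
(1.725, -1.552, -2.206)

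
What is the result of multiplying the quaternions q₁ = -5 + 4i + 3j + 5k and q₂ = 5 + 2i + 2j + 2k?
-49 + 6i + 7j + 17k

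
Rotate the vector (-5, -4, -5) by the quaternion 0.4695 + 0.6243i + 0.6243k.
(-2.655, 2.236, -7.345)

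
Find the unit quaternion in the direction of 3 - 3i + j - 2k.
0.6255 - 0.6255i + 0.2085j - 0.417k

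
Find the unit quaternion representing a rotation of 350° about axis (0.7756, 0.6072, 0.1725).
-0.9962 + 0.0676i + 0.0529j + 0.015k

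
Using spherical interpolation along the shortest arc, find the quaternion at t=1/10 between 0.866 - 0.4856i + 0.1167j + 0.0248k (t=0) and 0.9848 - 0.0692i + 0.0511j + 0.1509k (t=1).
0.8867 - 0.4472i + 0.111j + 0.0381k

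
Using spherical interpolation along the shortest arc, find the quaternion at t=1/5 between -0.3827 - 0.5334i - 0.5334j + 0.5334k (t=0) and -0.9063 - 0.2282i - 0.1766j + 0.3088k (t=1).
-0.5162 - 0.4922i - 0.4809j + 0.5099k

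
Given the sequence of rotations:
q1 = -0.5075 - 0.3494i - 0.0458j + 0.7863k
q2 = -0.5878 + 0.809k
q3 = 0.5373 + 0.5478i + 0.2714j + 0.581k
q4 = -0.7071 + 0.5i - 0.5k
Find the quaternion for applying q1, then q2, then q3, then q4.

q2 · q1 = -0.3378 + 0.2424i - 0.2557j - 0.8728k
q3 · q2 · q1 = 0.2622 - 0.1431i + 0.3899j - 0.8711k
q4 · q3 · q2 · q1 = -0.5494 + 0.4272i + 0.2314j + 0.6798k
-0.5494 + 0.4272i + 0.2314j + 0.6798k


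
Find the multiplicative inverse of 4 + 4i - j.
0.1212 - 0.1212i + 0.0303j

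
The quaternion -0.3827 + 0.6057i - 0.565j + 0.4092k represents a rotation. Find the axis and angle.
axis = (0.6556, -0.6116, 0.4429), θ = 5π/4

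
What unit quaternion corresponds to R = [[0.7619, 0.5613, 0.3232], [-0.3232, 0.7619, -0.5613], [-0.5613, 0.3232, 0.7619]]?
0.9063 + 0.244i + 0.244j - 0.244k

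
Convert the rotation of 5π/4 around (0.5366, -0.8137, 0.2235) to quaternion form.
-0.3827 + 0.4958i - 0.7518j + 0.2065k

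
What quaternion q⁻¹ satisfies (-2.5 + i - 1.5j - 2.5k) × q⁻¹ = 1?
-0.1587 - 0.0635i + 0.0952j + 0.1587k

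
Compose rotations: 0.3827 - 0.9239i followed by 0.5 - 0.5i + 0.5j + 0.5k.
-0.2706 - 0.6533i - 0.2706j + 0.6533k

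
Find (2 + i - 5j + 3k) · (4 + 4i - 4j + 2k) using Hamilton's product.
-22 + 14i - 18j + 32k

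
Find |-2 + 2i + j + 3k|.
√18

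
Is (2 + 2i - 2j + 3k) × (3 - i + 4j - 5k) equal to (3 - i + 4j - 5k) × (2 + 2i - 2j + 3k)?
No: pq = 31 + 2i + 9j + 5k ≠ 31 + 6i - 5j - 7k = qp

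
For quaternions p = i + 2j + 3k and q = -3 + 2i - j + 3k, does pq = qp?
No: pq = -9 + 6i - 3j - 14k ≠ -9 - 12i - 9j - 4k = qp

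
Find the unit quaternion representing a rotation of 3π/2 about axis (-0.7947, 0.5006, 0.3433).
-0.7071 - 0.5619i + 0.354j + 0.2427k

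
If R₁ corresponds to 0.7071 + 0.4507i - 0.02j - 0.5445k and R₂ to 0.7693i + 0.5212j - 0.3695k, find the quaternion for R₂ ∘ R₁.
-0.5375 + 0.2528i + 0.6209j - 0.5116k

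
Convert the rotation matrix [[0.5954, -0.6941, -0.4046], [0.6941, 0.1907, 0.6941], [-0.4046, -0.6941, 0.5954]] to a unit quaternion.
0.7716 - 0.4498i + 0.4498k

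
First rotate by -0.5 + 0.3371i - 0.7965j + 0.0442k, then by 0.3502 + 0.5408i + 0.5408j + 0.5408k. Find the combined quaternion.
0.0494 + 0.3023i - 0.3909j - 0.868k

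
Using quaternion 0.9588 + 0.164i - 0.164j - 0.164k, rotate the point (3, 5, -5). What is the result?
(5.822, 4.661, -1.839)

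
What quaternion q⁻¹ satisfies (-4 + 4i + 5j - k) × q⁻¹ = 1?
-0.069 - 0.069i - 0.0862j + 0.0172k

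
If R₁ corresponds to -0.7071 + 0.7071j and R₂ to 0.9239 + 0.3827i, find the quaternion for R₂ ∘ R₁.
-0.6533 - 0.2706i + 0.6533j + 0.2706k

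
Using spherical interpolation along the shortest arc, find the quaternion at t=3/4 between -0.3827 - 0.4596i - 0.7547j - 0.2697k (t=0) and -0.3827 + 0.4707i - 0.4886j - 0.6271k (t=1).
-0.4304 + 0.2476i - 0.6301j - 0.597k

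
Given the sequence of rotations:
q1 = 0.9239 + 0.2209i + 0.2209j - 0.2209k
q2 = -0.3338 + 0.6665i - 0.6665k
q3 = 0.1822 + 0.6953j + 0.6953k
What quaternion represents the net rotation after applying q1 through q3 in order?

q2 · q1 = -0.6029 + 0.6893i - 0.0737j - 0.3948k
q3 · q2 · q1 = 0.2159 - 0.0977i + 0.0466j - 0.9704k
0.2159 - 0.0977i + 0.0466j - 0.9704k


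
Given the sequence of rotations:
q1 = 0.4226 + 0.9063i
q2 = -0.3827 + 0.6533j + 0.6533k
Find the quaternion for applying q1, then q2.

q2 · q1 = -0.1617 - 0.3468i + 0.8682j - 0.316k
-0.1617 - 0.3468i + 0.8682j - 0.316k


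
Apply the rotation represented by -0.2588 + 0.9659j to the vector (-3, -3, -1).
(3.098, -3, -0.634)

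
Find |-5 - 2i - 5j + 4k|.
√70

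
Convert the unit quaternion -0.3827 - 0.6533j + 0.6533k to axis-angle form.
axis = (0, -√2/2, √2/2), θ = 5π/4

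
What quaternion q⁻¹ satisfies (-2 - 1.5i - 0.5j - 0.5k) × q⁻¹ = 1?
-0.2963 + 0.2222i + 0.0741j + 0.0741k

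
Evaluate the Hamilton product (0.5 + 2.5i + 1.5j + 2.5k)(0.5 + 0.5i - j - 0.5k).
1.75 + 3.25i + 2.75j - 2.25k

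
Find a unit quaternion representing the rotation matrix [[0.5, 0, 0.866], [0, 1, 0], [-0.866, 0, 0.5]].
0.866 + 0.5j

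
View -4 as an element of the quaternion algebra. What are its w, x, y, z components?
-4 + 0i + 0j + 0k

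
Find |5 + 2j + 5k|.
√54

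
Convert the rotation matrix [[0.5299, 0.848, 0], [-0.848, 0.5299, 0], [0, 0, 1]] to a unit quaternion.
0.8746 - 0.4848k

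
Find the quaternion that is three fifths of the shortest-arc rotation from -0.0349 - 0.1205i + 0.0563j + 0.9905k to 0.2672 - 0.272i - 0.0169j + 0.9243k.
0.1483 - 0.2145i + 0.0126j + 0.9653k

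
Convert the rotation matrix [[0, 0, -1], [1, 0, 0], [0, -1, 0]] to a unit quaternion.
0.5 - 0.5i - 0.5j + 0.5k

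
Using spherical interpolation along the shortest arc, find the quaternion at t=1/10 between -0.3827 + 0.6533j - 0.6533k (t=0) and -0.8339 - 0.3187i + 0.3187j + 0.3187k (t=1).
-0.4731 - 0.0418i + 0.6627j - 0.5791k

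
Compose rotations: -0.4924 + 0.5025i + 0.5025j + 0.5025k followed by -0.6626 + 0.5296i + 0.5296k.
-0.206 - 0.8599i - 0.333j - 0.3276k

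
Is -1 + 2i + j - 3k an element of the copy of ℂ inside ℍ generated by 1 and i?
No. The quaternion -1 + 2i + j - 3k has j-coefficient y = 1 and k-coefficient z = -3, not both zero, so it does not lie in the complex subalgebra spanned by 1 and i.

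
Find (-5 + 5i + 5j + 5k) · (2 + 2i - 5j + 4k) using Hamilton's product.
-15 + 45i + 25j - 45k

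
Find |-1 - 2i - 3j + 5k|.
√39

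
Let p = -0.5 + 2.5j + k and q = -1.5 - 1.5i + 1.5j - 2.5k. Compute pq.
-0.5 - 7i - 6j + 3.5k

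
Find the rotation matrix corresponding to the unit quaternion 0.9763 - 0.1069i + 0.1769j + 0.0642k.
[[0.9292, -0.1632, 0.3317], [0.0875, 0.9689, 0.2314], [-0.3591, -0.186, 0.9146]]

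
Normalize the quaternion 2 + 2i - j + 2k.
0.5547 + 0.5547i - 0.2774j + 0.5547k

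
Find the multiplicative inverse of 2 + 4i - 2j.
0.0833 - 0.1667i + 0.0833j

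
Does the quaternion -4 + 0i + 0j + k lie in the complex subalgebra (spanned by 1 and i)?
No. The quaternion -4 + k has j-coefficient y = 0 and k-coefficient z = 1, not both zero, so it does not lie in the complex subalgebra spanned by 1 and i.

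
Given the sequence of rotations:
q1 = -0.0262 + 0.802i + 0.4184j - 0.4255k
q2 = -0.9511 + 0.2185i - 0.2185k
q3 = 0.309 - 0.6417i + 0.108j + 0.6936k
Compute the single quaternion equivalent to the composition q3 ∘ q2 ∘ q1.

q2 · q1 = -0.2433 - 0.6771i - 0.4802j + 0.5018k
q3 · q2 · q1 = -0.8059 + 0.3342i - 0.3223j + 0.3676k
-0.8059 + 0.3342i - 0.3223j + 0.3676k


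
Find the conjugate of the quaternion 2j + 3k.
-2j - 3k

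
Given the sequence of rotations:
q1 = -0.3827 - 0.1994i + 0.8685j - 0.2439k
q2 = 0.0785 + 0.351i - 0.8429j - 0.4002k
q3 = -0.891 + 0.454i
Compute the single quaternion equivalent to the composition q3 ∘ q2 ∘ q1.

q2 · q1 = 0.6744 + 0.4032i + 0.5562j + 0.2708k
q3 · q2 · q1 = -0.7839 - 0.0531i - 0.6185j + 0.0112k
-0.7839 - 0.0531i - 0.6185j + 0.0112k


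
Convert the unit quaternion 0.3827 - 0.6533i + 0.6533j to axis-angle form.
axis = (-√2/2, √2/2, 0), θ = 3π/4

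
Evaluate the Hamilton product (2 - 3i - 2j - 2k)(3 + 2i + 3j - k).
16 + 3i - 7j - 13k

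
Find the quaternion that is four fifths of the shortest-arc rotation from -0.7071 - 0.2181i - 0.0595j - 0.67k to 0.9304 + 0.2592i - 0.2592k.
-0.96 - 0.2724i - 0.014j + 0.0628k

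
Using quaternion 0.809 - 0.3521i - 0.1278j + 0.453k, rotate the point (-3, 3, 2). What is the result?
(-4.651, -0.536, -0.281)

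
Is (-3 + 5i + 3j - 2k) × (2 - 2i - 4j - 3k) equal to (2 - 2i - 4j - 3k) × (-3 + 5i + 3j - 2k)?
No: pq = 10 - i + 37j - 9k ≠ 10 + 33i - j + 19k = qp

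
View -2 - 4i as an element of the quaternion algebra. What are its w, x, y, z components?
-2 - 4i + 0j + 0k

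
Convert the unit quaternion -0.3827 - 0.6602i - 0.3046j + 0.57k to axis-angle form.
axis = (-0.7146, -0.3297, 0.617), θ = 5π/4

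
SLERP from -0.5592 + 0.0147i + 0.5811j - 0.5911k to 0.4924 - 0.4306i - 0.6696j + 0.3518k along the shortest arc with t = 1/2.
-0.5425 + 0.2297i + 0.6452j - 0.4864k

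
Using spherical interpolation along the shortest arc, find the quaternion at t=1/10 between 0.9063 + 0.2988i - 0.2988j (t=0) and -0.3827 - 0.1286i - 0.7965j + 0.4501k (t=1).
0.9329 + 0.3079i - 0.1753j - 0.0645k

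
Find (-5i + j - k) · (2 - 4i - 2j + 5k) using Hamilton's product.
-13 - 7i + 31j + 12k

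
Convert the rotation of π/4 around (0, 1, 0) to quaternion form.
0.9239 + 0.3827j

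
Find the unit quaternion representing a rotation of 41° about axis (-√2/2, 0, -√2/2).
0.9367 - 0.2476i - 0.2476k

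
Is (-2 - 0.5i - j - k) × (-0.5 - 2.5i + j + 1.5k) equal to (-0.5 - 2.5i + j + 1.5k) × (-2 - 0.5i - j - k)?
No: pq = 2.25 + 4.75i + 1.75j - 5.5k ≠ 2.25 + 5.75i - 4.75j + 0.5k = qp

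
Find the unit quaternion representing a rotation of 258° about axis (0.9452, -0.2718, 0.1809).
-0.6293 + 0.7346i - 0.2112j + 0.1406k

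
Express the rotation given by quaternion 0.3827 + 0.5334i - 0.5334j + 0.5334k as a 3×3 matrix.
[[-0.1381, -0.9773, 0.1608], [-0.1608, -0.1381, -0.9773], [0.9773, -0.1608, -0.1381]]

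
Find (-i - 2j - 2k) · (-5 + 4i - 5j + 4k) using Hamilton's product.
2 - 13i + 6j + 23k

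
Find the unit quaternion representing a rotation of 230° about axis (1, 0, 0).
-0.4226 + 0.9063i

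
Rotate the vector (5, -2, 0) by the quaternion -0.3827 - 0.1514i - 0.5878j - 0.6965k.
(-2.596, 3.588, -3.064)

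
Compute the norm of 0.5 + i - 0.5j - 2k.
2.345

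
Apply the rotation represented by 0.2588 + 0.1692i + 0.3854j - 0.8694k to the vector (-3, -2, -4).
(1.644, 5.128, 0.063)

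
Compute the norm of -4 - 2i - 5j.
√45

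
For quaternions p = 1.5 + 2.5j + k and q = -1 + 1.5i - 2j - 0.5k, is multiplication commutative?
No: pq = 4 + 3i - 4j - 5.5k ≠ 4 + 1.5i - 7j + 2k = qp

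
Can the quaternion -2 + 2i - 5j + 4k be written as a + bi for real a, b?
No. The quaternion -2 + 2i - 5j + 4k has j-coefficient y = -5 and k-coefficient z = 4, not both zero, so it does not lie in the complex subalgebra spanned by 1 and i.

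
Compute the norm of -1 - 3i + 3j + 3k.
√28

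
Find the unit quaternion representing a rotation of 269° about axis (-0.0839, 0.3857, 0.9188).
-0.7009 - 0.0598i + 0.2751j + 0.6553k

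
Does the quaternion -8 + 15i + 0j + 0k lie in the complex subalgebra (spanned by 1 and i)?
Yes. The quaternion -8 + 15i has j- and k-coefficients y = z = 0, so it lies in the complex subalgebra spanned by 1 and i.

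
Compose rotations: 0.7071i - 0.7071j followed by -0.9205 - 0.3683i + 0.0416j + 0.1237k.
0.2898 - 0.5634i + 0.7384j + 0.231k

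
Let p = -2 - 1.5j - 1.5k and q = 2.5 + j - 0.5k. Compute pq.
-4.25 + 2.25i - 5.75j - 2.75k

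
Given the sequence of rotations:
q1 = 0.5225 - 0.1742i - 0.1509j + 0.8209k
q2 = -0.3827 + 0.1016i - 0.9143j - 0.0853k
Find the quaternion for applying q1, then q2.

q2 · q1 = -0.2502 - 0.6437i - 0.4885j - 0.5333k
-0.2502 - 0.6437i - 0.4885j - 0.5333k


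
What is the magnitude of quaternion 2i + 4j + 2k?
√24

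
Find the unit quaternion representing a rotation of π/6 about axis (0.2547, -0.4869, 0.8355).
0.9659 + 0.0659i - 0.126j + 0.2162k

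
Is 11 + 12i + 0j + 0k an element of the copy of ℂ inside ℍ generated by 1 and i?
Yes. The quaternion 11 + 12i has j- and k-coefficients y = z = 0, so it lies in the complex subalgebra spanned by 1 and i.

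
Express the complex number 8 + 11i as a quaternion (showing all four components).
8 + 11i + 0j + 0k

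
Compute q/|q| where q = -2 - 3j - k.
-0.5345 - 0.8018j - 0.2673k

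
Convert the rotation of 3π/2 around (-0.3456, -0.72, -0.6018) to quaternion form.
-0.7071 - 0.2444i - 0.5091j - 0.4255k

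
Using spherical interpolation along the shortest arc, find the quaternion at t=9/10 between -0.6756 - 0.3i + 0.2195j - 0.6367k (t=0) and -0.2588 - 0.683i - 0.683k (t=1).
-0.3079 - 0.6544i + 0.0234j - 0.6903k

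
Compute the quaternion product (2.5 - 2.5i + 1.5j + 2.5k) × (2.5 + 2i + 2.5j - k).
10 - 9i + 12.5j - 5.5k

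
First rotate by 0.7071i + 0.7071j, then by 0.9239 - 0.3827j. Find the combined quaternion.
0.2706 + 0.6533i + 0.6533j + 0.2706k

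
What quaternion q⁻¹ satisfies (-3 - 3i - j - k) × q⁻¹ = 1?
-0.15 + 0.15i + 0.05j + 0.05k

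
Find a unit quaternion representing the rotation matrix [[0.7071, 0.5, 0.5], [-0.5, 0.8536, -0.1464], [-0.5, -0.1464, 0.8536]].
0.9239 + 0.2706j - 0.2706k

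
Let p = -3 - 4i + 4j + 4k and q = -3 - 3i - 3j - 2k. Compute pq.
17 + 25i - 23j + 18k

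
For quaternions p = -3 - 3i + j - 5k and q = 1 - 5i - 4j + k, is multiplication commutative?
No: pq = -9 - 7i + 41j + 9k ≠ -9 + 31i - 15j - 25k = qp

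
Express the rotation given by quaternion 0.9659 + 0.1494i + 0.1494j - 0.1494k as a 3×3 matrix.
[[0.9107, 0.3333, 0.244], [-0.244, 0.9107, -0.3333], [-0.3333, 0.244, 0.9107]]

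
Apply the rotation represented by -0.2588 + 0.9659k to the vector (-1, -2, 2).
(-0.134, 2.232, 2)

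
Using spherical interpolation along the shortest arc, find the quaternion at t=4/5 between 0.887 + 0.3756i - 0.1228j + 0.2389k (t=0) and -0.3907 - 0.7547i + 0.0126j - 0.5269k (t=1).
0.5151 + 0.7045i - 0.0371j + 0.4868k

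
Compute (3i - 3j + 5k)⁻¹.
-0.0698i + 0.0698j - 0.1163k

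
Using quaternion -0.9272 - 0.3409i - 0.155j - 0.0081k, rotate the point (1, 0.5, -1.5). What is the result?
(0.558, 1.449, -1.044)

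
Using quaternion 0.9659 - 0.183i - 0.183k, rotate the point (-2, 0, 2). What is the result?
(-1.732, 1.414, 1.732)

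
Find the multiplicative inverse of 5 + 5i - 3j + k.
0.0833 - 0.0833i + 0.05j - 0.0167k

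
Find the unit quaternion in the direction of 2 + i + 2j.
0.6667 + 0.3333i + 0.6667j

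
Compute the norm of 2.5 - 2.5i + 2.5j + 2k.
4.77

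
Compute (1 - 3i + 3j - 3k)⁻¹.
0.0357 + 0.1071i - 0.1071j + 0.1071k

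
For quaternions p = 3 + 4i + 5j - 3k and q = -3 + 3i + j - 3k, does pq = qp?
No: pq = -35 - 15i - 9j - 11k ≠ -35 + 9i - 15j + 11k = qp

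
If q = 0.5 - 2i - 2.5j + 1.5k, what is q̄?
0.5 + 2i + 2.5j - 1.5k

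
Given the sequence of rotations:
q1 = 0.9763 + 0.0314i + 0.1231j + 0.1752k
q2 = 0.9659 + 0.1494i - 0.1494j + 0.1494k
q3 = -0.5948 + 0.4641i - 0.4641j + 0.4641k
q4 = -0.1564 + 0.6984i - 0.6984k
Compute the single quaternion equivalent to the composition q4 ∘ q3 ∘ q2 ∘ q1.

q2 · q1 = 0.9305 + 0.1316i - 0.0484j + 0.3382k
q3 · q2 · q1 = -0.794 + 0.2191i - 0.4989j + 0.2693k
q4 · q3 · q2 · q1 = 0.1592 - 0.9372i - 0.2631j + 0.164k
0.1592 - 0.9372i - 0.2631j + 0.164k


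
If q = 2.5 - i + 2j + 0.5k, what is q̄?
2.5 + i - 2j - 0.5k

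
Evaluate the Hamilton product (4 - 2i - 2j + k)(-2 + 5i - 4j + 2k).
-8 + 24i - 3j + 24k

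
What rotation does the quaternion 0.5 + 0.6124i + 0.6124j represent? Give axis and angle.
axis = (√2/2, √2/2, 0), θ = 2π/3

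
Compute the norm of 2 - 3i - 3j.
√22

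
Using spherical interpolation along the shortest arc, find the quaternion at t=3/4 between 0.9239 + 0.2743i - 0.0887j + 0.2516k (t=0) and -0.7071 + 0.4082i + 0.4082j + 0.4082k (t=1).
0.8593 - 0.2522i - 0.3618j - 0.259k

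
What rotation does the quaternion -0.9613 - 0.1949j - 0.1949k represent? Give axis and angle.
axis = (0, -√2/2, -√2/2), θ = 328°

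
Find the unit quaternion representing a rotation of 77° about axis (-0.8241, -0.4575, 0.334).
0.7826 - 0.513i - 0.2848j + 0.2079k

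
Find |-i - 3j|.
√10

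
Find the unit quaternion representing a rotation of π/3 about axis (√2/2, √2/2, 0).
0.866 + 0.3536i + 0.3536j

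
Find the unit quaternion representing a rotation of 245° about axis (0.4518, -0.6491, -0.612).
-0.5373 + 0.381i - 0.5474j - 0.5162k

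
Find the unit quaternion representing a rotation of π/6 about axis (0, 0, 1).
0.9659 + 0.2588k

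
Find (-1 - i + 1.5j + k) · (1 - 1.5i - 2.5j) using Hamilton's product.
1.25 + 3i + 2.5j + 5.75k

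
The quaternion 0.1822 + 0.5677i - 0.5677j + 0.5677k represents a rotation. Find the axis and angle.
axis = (√3/3, -√3/3, √3/3), θ = 159°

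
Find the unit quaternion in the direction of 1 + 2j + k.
0.4082 + 0.8165j + 0.4082k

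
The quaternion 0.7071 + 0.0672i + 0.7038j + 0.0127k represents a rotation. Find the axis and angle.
axis = (0.095, 0.9953, 0.018), θ = π/2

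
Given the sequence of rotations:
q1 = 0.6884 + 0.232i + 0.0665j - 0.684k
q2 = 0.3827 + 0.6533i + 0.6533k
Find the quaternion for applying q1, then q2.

q2 · q1 = 0.5587 + 0.4951i + 0.6239j + 0.2314k
0.5587 + 0.4951i + 0.6239j + 0.2314k


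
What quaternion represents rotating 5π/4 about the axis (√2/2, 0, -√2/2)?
-0.3827 + 0.6533i - 0.6533k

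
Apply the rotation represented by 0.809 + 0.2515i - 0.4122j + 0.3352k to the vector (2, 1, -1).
(0.62, 2.002, 1.268)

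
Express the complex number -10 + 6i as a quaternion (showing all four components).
-10 + 6i + 0j + 0k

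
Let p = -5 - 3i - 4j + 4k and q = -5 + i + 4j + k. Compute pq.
40 - 10i + 7j - 33k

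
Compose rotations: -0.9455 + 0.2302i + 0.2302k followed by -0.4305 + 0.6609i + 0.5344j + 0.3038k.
0.185 - 0.601i - 0.5875j - 0.5094k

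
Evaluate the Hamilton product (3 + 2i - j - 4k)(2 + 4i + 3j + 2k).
9 + 26i - 13j + 8k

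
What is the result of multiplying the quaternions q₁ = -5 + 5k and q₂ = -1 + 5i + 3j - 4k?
25 - 40i + 10j + 15k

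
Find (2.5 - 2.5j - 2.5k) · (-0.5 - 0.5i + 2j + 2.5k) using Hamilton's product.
10 - 2.5i + 7.5j + 6.25k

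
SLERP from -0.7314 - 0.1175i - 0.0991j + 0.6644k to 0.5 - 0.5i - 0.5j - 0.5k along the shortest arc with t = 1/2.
-0.6906 + 0.2145i + 0.2248j + 0.653k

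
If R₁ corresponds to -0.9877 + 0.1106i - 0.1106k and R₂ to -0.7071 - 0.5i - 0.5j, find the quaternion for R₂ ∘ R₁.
0.7537 + 0.4709i + 0.4385j + 0.1335k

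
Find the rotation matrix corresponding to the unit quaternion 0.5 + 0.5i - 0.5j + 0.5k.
[[0, -1, 0], [0, 0, -1], [1, 0, 0]]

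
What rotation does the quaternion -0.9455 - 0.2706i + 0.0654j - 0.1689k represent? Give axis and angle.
axis = (-0.831, 0.2008, -0.5187), θ = 322°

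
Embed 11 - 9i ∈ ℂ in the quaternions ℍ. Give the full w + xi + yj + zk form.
11 - 9i + 0j + 0k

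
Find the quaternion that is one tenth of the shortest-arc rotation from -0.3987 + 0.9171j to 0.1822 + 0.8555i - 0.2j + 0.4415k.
-0.4061 - 0.1158i + 0.9045j - 0.0597k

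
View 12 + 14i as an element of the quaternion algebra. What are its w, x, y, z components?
12 + 14i + 0j + 0k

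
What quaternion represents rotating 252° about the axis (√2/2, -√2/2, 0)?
-0.5878 + 0.5721i - 0.5721j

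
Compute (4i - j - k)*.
-4i + j + k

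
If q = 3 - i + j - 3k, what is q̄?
3 + i - j + 3k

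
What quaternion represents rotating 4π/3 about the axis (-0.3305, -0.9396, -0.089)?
-0.5 - 0.2862i - 0.8137j - 0.0771k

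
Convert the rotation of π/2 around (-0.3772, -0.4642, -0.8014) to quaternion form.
0.7071 - 0.2667i - 0.3282j - 0.5667k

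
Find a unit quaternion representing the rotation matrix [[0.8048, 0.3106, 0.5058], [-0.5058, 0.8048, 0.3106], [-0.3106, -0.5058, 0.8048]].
0.9239 - 0.2209i + 0.2209j - 0.2209k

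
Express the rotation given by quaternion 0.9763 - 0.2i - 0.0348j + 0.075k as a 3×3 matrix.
[[0.9863, -0.1325, -0.098], [0.1604, 0.9087, 0.3853], [0.038, -0.3957, 0.9176]]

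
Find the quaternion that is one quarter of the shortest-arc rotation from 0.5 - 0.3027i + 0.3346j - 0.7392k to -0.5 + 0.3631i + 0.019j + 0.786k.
0.5063 - 0.3219i + 0.2486j - 0.7604k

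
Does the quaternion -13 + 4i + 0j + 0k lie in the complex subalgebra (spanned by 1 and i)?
Yes. The quaternion -13 + 4i has j- and k-coefficients y = z = 0, so it lies in the complex subalgebra spanned by 1 and i.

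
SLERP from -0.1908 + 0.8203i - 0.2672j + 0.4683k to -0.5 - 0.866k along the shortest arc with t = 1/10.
-0.1156 + 0.7803i - 0.2542j + 0.5595k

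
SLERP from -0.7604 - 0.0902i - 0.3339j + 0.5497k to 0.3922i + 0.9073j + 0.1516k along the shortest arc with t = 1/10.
-0.7276 - 0.1394i - 0.4423j + 0.5055k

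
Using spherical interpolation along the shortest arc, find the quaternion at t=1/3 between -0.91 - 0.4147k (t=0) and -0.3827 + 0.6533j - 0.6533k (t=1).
-0.8008 + 0.2467j - 0.5458k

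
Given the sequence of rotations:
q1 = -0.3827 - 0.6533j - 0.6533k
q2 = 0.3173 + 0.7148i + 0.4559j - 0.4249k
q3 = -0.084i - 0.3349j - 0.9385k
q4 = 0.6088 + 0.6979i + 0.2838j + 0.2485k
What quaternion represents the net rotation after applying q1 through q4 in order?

q2 · q1 = -0.1012 - 0.849i + 0.0852j - 0.5117k
q3 · q2 · q1 = -0.523 + 0.2598i + 0.7877j - 0.1965k
q4 · q3 · q2 · q1 = -0.6744 - 0.4583i + 0.5328j + 0.2264k
-0.6744 - 0.4583i + 0.5328j + 0.2264k


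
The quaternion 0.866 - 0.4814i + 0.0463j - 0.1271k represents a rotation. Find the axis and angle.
axis = (-0.9627, 0.0926, -0.2542), θ = π/3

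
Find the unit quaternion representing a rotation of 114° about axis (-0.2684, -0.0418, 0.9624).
0.5446 - 0.2251i - 0.0351j + 0.8071k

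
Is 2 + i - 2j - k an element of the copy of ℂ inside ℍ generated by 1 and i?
No. The quaternion 2 + i - 2j - k has j-coefficient y = -2 and k-coefficient z = -1, not both zero, so it does not lie in the complex subalgebra spanned by 1 and i.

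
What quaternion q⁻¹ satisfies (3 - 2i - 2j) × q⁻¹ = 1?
0.1765 + 0.1176i + 0.1176j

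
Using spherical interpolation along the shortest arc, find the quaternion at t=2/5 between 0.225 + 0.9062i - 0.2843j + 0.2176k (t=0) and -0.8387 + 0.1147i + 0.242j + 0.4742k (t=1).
0.658 + 0.652i - 0.3636j - 0.099k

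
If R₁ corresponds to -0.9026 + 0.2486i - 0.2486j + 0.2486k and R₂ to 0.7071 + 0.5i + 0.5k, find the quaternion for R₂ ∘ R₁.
-0.8868 - 0.1512i - 0.1758j - 0.3998k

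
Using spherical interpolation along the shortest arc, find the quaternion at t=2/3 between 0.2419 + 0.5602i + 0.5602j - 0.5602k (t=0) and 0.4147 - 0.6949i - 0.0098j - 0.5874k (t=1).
0.4731 - 0.3193i + 0.2663j - 0.7767k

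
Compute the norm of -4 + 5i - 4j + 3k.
√66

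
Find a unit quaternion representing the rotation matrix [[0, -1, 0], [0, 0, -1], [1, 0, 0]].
0.5 + 0.5i - 0.5j + 0.5k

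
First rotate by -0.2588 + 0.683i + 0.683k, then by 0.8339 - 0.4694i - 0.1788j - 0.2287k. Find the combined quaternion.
0.261 + 0.5689i + 0.2107j + 0.7509k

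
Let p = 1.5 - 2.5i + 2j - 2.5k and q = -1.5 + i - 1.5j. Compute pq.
3.25 + 1.5i - 7.75j + 5.5k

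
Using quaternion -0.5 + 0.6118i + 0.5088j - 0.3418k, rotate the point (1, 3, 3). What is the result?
(-1.69, 1.81, -3.587)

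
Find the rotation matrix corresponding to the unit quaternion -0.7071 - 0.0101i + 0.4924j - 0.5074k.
[[0.0002, -0.7275, -0.6861], [0.7076, 0.4849, -0.514], [0.7066, -0.4854, 0.5149]]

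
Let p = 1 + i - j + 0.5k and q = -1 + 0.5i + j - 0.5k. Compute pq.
-0.25 - 0.5i + 2.75j + 0.5k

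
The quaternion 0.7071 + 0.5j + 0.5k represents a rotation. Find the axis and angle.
axis = (0, √2/2, √2/2), θ = π/2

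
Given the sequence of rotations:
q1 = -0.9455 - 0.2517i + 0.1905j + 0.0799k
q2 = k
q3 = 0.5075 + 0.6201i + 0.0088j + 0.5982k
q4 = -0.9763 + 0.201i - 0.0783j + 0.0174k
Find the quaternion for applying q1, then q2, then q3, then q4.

q2 · q1 = -0.0799 - 0.1905i - 0.2517j - 0.9455k
q3 · q2 · q1 = 0.6454 - 0.004i + 0.3439j - 0.682k
q4 · q3 · q2 · q1 = -0.5905 + 0.181i - 0.2493j + 0.7459k
-0.5905 + 0.181i - 0.2493j + 0.7459k


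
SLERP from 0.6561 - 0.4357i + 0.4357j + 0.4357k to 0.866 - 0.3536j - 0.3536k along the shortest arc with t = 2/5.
0.9281 - 0.3188i + 0.1359j + 0.1359k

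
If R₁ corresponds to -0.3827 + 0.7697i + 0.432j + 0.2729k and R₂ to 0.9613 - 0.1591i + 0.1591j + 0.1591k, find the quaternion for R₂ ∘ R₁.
-0.3576 + 0.7755i + 0.5203j + 0.0103k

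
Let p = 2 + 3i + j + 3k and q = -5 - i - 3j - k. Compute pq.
-1 - 9i - 11j - 25k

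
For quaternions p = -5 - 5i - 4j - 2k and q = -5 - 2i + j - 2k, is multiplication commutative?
No: pq = 15 + 45i + 9j + 7k ≠ 15 + 25i + 21j + 33k = qp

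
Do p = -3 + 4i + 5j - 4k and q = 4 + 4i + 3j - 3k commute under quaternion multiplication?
No: pq = -55 + i + 7j - 15k ≠ -55 + 7i + 15j + k = qp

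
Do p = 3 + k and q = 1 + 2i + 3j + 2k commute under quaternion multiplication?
No: pq = 1 + 3i + 11j + 7k ≠ 1 + 9i + 7j + 7k = qp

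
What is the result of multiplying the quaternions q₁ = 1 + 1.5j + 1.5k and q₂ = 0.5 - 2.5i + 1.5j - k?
-0.25 - 6.25i - 1.5j + 3.5k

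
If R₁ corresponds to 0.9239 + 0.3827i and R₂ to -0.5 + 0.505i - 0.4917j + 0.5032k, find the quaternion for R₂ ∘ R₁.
-0.6552 + 0.2752i - 0.2617j + 0.6531k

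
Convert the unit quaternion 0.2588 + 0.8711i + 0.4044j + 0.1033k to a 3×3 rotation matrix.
[[0.6516, 0.6511, 0.3893], [0.758, -0.539, -0.3673], [-0.0293, 0.5344, -0.8447]]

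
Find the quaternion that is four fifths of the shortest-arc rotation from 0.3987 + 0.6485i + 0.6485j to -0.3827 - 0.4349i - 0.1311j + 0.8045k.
0.4223 + 0.5264i + 0.2666j - 0.6881k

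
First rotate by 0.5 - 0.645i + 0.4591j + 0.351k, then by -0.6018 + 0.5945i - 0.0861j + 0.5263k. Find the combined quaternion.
-0.0627 + 0.4136i - 0.8675j + 0.2693k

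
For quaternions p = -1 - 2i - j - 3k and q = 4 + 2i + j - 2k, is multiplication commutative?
No: pq = -5 - 5i - 15j - 10k ≠ -5 - 15i + 5j - 10k = qp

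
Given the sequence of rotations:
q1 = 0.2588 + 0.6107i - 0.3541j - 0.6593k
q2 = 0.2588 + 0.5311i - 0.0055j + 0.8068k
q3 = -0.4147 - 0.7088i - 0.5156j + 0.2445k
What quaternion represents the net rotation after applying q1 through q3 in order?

q2 · q1 = 0.2726 + 0.5848i + 0.7498j - 0.1465k
q3 · q2 · q1 = 0.7239 - 0.5435i - 0.4124j - 0.1025k
0.7239 - 0.5435i - 0.4124j - 0.1025k


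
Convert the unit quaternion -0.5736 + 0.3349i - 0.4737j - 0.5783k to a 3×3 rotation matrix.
[[-0.1176, -0.9807, 0.1561], [0.3461, 0.1068, 0.9321], [-0.9308, 0.1637, 0.3269]]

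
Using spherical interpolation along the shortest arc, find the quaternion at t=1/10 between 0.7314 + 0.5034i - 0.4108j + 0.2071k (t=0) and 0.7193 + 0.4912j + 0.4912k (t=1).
0.7776 + 0.4734i - 0.3251j + 0.256k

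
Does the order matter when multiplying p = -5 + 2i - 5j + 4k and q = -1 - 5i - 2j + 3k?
Yes: pq = -7 + 16i - 11j - 48k ≠ -7 + 30i + 41j + 10k = qp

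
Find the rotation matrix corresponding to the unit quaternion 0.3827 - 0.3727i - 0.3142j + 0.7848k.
[[-0.4293, -0.3665, -0.8255], [0.8349, -0.5096, -0.2079], [-0.3445, -0.7784, 0.5247]]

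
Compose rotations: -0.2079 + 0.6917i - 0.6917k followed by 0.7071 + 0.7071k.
0.3421 + 0.4891i + 0.4891j - 0.6361k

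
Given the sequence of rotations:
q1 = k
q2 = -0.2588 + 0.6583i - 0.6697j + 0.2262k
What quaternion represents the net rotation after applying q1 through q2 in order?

q2 · q1 = -0.2262 - 0.6697i - 0.6583j - 0.2588k
-0.2262 - 0.6697i - 0.6583j - 0.2588k


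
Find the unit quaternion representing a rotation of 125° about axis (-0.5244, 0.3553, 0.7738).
0.4617 - 0.4651i + 0.3152j + 0.6864k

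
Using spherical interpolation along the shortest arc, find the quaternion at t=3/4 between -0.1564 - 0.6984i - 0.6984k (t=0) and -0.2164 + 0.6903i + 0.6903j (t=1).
0.1308 - 0.7829i - 0.5696j - 0.2133k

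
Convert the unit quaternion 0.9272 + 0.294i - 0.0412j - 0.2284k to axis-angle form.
axis = (0.7849, -0.11, -0.6098), θ = 44°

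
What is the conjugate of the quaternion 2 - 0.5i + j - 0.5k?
2 + 0.5i - j + 0.5k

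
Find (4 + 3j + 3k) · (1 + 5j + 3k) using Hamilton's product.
-20 - 6i + 23j + 15k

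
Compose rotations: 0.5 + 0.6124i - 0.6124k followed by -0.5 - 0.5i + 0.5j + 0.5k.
0.3624 - 0.8624i + 0.25j + 0.25k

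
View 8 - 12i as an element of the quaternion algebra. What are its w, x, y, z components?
8 - 12i + 0j + 0k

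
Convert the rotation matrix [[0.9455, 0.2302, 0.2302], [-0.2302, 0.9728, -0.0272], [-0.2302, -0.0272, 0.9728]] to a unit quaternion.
0.9863 + 0.1167j - 0.1167k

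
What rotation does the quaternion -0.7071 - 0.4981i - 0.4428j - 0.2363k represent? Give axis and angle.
axis = (-0.7044, -0.6262, -0.3342), θ = 3π/2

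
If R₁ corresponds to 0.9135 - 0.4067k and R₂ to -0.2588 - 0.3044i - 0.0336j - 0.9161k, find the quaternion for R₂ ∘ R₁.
-0.609 - 0.2644i - 0.1545j - 0.7316k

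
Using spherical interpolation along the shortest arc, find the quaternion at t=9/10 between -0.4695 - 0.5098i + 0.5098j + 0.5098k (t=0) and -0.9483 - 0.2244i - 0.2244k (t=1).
-0.9483 - 0.2737i + 0.063j - 0.1476k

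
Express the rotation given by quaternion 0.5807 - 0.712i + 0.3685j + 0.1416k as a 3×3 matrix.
[[0.6883, -0.6892, 0.2263], [-0.3603, -0.054, 0.9313], [-0.6296, -0.7226, -0.2855]]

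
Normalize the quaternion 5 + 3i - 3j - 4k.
0.6509 + 0.3906i - 0.3906j - 0.5208k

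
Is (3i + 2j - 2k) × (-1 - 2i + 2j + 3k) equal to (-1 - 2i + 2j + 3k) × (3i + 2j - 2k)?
No: pq = 8 + 7i - 7j + 12k ≠ 8 - 13i + 3j - 8k = qp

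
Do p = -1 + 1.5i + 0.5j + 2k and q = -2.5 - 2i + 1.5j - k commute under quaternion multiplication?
No: pq = 6.75 - 5.25i - 5.25j - 0.75k ≠ 6.75 + 1.75i - 0.25j - 7.25k = qp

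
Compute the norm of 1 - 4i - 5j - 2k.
√46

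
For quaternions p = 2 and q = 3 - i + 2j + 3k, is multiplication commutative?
Yes: pq = qp = 6 - 2i + 4j + 6k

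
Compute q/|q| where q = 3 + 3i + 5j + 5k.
0.3638 + 0.3638i + 0.6063j + 0.6063k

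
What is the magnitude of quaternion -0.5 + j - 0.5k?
1.225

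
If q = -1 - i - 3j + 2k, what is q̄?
-1 + i + 3j - 2k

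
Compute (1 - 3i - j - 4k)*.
1 + 3i + j + 4k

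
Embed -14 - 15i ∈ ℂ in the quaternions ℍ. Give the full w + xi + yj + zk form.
-14 - 15i + 0j + 0k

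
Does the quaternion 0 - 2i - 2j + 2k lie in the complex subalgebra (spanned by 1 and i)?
No. The quaternion -2i - 2j + 2k has j-coefficient y = -2 and k-coefficient z = 2, not both zero, so it does not lie in the complex subalgebra spanned by 1 and i.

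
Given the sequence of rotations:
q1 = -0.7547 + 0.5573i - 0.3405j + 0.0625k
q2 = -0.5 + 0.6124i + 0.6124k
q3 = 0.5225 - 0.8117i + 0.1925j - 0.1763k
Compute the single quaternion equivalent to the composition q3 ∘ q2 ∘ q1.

q2 · q1 = -0.0022 - 0.5323i + 0.4733j - 0.702k
q3 · q2 · q1 = -0.6481 - 0.328i - 0.2291j - 0.6481k
-0.6481 - 0.328i - 0.2291j - 0.6481k


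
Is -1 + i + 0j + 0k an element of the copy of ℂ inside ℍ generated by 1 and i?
Yes. The quaternion -1 + i has j- and k-coefficients y = z = 0, so it lies in the complex subalgebra spanned by 1 and i.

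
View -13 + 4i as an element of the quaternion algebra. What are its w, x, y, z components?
-13 + 4i + 0j + 0k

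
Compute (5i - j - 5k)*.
-5i + j + 5k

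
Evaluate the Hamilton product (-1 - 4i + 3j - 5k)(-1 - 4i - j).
-12 + 3i + 18j + 21k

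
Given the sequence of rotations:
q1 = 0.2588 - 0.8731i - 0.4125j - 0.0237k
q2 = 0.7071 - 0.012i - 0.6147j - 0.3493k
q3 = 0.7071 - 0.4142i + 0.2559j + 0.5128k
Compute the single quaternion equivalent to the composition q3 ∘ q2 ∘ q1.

q2 · q1 = -0.0893 - 0.75i - 0.1461j - 0.6389k
q3 · q2 · q1 = -0.0088 - 0.5819i - 0.7754j - 0.2451k
-0.0088 - 0.5819i - 0.7754j - 0.2451k


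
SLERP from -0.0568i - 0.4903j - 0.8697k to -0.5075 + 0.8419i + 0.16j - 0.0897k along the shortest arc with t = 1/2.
0.3505 - 0.6207i - 0.4491j - 0.5387k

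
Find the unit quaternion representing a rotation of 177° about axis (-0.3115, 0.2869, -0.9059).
0.0262 - 0.3114i + 0.2868j - 0.9056k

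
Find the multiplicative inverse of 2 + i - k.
0.3333 - 0.1667i + 0.1667k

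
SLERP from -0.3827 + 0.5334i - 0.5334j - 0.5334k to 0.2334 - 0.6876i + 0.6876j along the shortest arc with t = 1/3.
-0.3463 + 0.6102i - 0.6102j - 0.3681k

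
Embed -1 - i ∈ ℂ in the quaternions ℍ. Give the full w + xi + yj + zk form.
-1 - i + 0j + 0k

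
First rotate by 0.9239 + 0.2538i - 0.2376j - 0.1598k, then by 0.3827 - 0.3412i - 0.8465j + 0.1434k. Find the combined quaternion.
0.262 - 0.0488i - 0.8911j + 0.3672k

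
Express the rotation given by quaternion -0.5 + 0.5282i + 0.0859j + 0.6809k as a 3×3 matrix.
[[0.058, 0.7716, 0.6334], [-0.5902, -0.4852, 0.6452], [0.8052, -0.4112, 0.4273]]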